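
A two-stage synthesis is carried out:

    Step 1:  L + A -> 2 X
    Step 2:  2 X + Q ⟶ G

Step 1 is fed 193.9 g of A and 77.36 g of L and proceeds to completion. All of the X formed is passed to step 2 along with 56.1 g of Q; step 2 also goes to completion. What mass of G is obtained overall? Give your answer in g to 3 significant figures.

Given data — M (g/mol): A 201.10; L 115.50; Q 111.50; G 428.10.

Step 1:
n(A) = 193.9 / 201.10 = 0.9642 mol
n(L) = 77.36 / 115.50 = 0.6698 mol
n/ν → A: 0.9642, L: 0.6698; L is limiting.
n(X) produced = (2/1) × 0.6698 = 1.340 mol
Step 2:
n(X) available = 1.340 mol
n(Q) = 56.10 / 111.50 = 0.5031 mol
n/ν → X: 0.6700, Q: 0.5031; Q is limiting.
n(G) = (1/1) × 0.5031 = 0.5031 mol
mass = 0.5031 × 428.10 = 215.4 g

215 g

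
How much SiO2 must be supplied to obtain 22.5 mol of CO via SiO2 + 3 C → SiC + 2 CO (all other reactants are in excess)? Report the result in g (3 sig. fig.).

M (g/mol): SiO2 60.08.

n(CO) = 22.50 mol
n(SiO2) = (1/2) × 22.50 = 11.25 mol
mass = 11.25 × 60.08 = 675.9 g

676 g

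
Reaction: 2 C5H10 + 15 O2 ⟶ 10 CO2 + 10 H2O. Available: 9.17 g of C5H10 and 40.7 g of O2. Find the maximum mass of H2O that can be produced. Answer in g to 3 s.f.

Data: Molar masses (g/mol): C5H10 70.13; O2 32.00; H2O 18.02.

11.8 g

n(C5H10) = 9.170 / 70.13 = 0.1308 mol
n(O2) = 40.70 / 32.00 = 1.272 mol
n/ν for C5H10 = 0.1308/2 = 0.06540
n/ν for O2 = 1.272/15 = 0.08480
Smallest n/ν is C5H10 → limiting reagent.
n(H2O) = (10/2) × 0.1308 = 0.6540 mol
mass = 0.6540 × 18.02 = 11.79 g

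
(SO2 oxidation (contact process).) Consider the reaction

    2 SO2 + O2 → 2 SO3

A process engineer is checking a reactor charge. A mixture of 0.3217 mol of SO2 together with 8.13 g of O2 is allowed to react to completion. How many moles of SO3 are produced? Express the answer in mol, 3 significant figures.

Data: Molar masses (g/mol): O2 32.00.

n(SO2) = 0.3217 mol
n(O2) = 8.130 / 32.00 = 0.2541 mol
n/ν for SO2 = 0.3217/2 = 0.1609
n/ν for O2 = 0.2541/1 = 0.2541
Smallest n/ν is SO2 → limiting reagent.
n(SO3) = (2/2) × 0.3217 = 0.3217 mol

0.322 mol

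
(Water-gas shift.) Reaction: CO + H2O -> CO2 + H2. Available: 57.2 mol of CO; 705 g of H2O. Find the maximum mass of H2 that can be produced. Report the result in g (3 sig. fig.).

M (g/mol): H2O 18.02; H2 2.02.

79.0 g

n(CO) = 57.20 mol
n(H2O) = 705.0 / 18.02 = 39.12 mol
n/ν → CO: 57.20, H2O: 39.12; H2O is limiting.
n(H2) = (1/1) × 39.12 = 39.12 mol
mass = 39.12 × 2.02 = 79.02 g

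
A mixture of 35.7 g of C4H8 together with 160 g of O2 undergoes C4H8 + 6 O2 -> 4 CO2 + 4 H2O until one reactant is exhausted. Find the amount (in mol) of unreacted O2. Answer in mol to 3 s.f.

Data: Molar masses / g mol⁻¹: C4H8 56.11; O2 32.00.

1.18 mol

n(C4H8) = 35.70 / 56.11 = 0.6363 mol
n(O2) = 160.0 / 32.00 = 5.000 mol
n/ν for C4H8 = 0.6363/1 = 0.6363
n/ν for O2 = 5.000/6 = 0.8333
Smallest n/ν is C4H8 → limiting reagent.
O2 consumed = (6/1) × 0.6363 = 3.818 mol
O2 remaining = 5.000 − 3.818 = 1.182 mol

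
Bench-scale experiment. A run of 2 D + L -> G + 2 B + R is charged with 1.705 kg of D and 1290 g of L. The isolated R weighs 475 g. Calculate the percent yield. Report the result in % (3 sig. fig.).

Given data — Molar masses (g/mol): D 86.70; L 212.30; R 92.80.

n(D) = 1.705×1000 / 86.70 = 19.67 mol
n(L) = 1290 / 212.30 = 6.076 mol
n/ν for D = 19.67/2 = 9.835
n/ν for L = 6.076/1 = 6.076
Smallest n/ν is L → limiting reagent.
theoretical n(R) = (1/1) × 6.076 = 6.076 mol → 563.9 g
% yield = 475 / 563.9 × 100 = 84.23 %

84.2 %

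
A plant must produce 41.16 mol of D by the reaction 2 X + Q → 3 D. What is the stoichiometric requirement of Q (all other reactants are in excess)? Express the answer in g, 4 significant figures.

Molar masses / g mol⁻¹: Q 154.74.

2123 g

n(D) = 41.16 mol
n(Q) = (1/3) × 41.16 = 13.72 mol
mass = 13.72 × 154.74 = 2123 g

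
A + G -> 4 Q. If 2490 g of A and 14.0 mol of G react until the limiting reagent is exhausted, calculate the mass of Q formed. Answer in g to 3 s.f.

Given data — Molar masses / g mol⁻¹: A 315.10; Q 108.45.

3430 g

n(A) = 2490 / 315.10 = 7.902 mol
n(G) = 14.00 mol
n/ν for A = 7.902/1 = 7.902
n/ν for G = 14.00/1 = 14.00
Smallest n/ν is A → limiting reagent.
n(Q) = (4/1) × 7.902 = 31.61 mol
mass = 31.61 × 108.45 = 3428 g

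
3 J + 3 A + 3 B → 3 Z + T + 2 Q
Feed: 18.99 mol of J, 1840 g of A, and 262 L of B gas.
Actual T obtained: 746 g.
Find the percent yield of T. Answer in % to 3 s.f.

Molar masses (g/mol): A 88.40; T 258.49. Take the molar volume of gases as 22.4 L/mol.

74.0 %

n(J) = 18.99 mol
n(A) = 1840 / 88.40 = 20.81 mol
n(B) = 262.0 / 22.4 = 11.70 mol
n/ν → J: 6.330, A: 6.937, B: 3.900; B is limiting.
theoretical n(T) = (1/3) × 11.70 = 3.900 mol → 1008 g
% yield = 746 / 1008 × 100 = 74.01 %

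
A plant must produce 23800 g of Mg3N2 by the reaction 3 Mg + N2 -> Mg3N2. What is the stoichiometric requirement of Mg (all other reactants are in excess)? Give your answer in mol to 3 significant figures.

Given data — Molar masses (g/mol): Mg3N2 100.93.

707 mol

n(Mg3N2) = 23800 / 100.93 = 235.8 mol
n(Mg) = (3/1) × 235.8 = 707.4 mol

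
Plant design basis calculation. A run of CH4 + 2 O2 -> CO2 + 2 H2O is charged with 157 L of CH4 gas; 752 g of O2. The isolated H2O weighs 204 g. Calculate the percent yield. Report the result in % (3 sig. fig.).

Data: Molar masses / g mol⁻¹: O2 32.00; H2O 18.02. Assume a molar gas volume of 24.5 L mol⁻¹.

n(CH4) = 157.0 / 24.5 = 6.408 mol
n(O2) = 752.0 / 32.00 = 23.50 mol
n/ν → CH4: 6.408, O2: 11.75; CH4 is limiting.
theoretical n(H2O) = (2/1) × 6.408 = 12.82 mol → 231.0 g
% yield = 204 / 231.0 × 100 = 88.31 %

88.3 %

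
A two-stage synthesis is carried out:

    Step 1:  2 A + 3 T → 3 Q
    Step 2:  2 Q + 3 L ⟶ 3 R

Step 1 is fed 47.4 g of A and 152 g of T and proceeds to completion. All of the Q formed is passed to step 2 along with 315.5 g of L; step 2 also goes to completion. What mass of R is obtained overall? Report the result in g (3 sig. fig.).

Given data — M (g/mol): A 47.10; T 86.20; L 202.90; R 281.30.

437 g

Step 1:
n(A) = 47.40 / 47.10 = 1.006 mol
n(T) = 152.0 / 86.20 = 1.763 mol
n/ν → A: 0.5030, T: 0.5877; A is limiting.
n(Q) produced = (3/2) × 1.006 = 1.509 mol
Step 2:
n(Q) available = 1.509 mol
n(L) = 315.5 / 202.90 = 1.555 mol
n/ν → Q: 0.7545, L: 0.5183; L is limiting.
n(R) = (3/3) × 1.555 = 1.555 mol
mass = 1.555 × 281.30 = 437.4 g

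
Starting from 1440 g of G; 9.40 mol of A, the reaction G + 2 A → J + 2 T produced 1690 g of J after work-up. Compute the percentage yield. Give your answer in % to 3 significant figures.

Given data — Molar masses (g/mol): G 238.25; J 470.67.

76.4 %

n(G) = 1440 / 238.25 = 6.044 mol
n(A) = 9.400 mol
n/ν → G: 6.044, A: 4.700; A is limiting.
theoretical n(J) = (1/2) × 9.400 = 4.700 mol → 2212 g
% yield = 1690 / 2212 × 100 = 76.40 %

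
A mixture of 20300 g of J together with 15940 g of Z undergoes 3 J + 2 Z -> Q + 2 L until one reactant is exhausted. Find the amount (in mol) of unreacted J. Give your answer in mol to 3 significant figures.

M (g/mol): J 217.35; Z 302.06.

n(J) = 20300 / 217.35 = 93.40 mol
n(Z) = 15940 / 302.06 = 52.77 mol
n/ν for J = 93.40/3 = 31.13
n/ν for Z = 52.77/2 = 26.39
Smallest n/ν is Z → limiting reagent.
J consumed = (3/2) × 52.77 = 79.16 mol
J remaining = 93.40 − 79.16 = 14.24 mol

14.2 mol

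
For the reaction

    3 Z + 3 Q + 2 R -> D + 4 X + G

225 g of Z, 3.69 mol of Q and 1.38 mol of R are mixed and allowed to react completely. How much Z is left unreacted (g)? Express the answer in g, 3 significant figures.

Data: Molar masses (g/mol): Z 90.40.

n(Z) = 225.0 / 90.40 = 2.489 mol
n(Q) = 3.690 mol
n(R) = 1.380 mol
n/ν for Z = 2.489/3 = 0.8297
n/ν for Q = 3.690/3 = 1.230
n/ν for R = 1.380/2 = 0.6900
Smallest n/ν is R → limiting reagent.
Z consumed = (3/2) × 1.380 = 2.070 mol
Z remaining = 2.489 − 2.070 = 0.4190 mol
mass = 0.4190 × 90.40 = 37.88 g

37.9 g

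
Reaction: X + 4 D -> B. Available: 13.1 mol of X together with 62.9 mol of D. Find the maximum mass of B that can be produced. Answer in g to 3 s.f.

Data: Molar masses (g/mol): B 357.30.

n(X) = 13.10 mol
n(D) = 62.90 mol
n/ν for X = 13.10/1 = 13.10
n/ν for D = 62.90/4 = 15.73
Smallest n/ν is X → limiting reagent.
n(B) = (1/1) × 13.10 = 13.10 mol
mass = 13.10 × 357.30 = 4681 g

4680 g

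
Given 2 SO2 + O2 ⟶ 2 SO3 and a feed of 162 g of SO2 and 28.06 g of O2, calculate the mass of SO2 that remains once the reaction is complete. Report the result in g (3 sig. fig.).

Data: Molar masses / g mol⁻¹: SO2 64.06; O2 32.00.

49.7 g

n(SO2) = 162.0 / 64.06 = 2.529 mol
n(O2) = 28.06 / 32.00 = 0.8769 mol
n/ν → SO2: 1.265, O2: 0.8769; O2 is limiting.
SO2 consumed = (2/1) × 0.8769 = 1.754 mol
SO2 remaining = 2.529 − 1.754 = 0.7750 mol
mass = 0.7750 × 64.06 = 49.65 g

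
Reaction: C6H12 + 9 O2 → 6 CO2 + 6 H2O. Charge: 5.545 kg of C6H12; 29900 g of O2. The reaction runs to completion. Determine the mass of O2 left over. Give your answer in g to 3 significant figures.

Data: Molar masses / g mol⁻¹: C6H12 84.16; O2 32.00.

n(C6H12) = 5.545×1000 / 84.16 = 65.89 mol
n(O2) = 29900 / 32.00 = 934.4 mol
n/ν → C6H12: 65.89, O2: 103.8; C6H12 is limiting.
O2 consumed = (9/1) × 65.89 = 593.0 mol
O2 remaining = 934.4 − 593.0 = 341.4 mol
mass = 341.4 × 32.00 = 10920 g

10900 g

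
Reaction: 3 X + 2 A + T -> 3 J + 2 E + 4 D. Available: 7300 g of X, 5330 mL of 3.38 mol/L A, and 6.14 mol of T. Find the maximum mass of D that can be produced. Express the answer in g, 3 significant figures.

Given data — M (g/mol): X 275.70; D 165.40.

4060 g

n(X) = 7300 / 275.70 = 26.48 mol
n(A) = 3.38 × 5330/1000 = 18.02 mol
n(T) = 6.140 mol
n/ν → X: 8.827, A: 9.010, T: 6.140; T is limiting.
n(D) = (4/1) × 6.140 = 24.56 mol
mass = 24.56 × 165.40 = 4062 g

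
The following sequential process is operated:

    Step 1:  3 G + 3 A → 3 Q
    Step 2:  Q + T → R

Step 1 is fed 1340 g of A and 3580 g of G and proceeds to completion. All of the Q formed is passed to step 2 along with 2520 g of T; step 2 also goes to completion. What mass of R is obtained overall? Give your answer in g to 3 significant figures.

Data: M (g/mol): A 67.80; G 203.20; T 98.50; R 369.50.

Step 1:
n(A) = 1340 / 67.80 = 19.76 mol
n(G) = 3580 / 203.20 = 17.62 mol
n/ν for A = 19.76/3 = 6.587
n/ν for G = 17.62/3 = 5.873
Smallest n/ν is G → limiting reagent.
n(Q) produced = (3/3) × 17.62 = 17.62 mol
Step 2:
n(Q) available = 17.62 mol
n(T) = 2520 / 98.50 = 25.58 mol
n/ν for Q = 17.62/1 = 17.62
n/ν for T = 25.58/1 = 25.58
Smallest n/ν is Q → limiting reagent.
n(R) = (1/1) × 17.62 = 17.62 mol
mass = 17.62 × 369.50 = 6511 g

6510 g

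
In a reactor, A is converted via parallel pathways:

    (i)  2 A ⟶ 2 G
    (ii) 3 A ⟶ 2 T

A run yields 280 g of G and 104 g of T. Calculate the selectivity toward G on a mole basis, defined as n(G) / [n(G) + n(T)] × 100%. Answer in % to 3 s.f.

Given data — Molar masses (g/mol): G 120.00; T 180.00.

n(G) = 280 / 120.00 = 2.333 mol
n(T) = 104 / 180.00 = 0.5778 mol
selectivity = 2.333/(2.333+0.5778) × 100 = 80.15 %

80.2 %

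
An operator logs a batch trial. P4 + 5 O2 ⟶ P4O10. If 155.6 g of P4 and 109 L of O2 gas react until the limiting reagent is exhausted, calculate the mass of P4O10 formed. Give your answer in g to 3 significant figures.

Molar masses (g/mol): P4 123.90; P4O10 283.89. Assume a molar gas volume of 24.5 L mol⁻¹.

n(P4) = 155.6 / 123.90 = 1.256 mol
n(O2) = 109.0 / 24.5 = 4.449 mol
n/ν for P4 = 1.256/1 = 1.256
n/ν for O2 = 4.449/5 = 0.8898
Smallest n/ν is O2 → limiting reagent.
n(P4O10) = (1/5) × 4.449 = 0.8898 mol
mass = 0.8898 × 283.89 = 252.6 g

253 g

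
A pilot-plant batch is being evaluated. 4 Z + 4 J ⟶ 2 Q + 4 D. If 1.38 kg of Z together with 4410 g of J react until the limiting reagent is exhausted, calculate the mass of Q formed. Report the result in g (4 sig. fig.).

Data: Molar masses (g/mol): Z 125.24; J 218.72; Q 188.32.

1038 g

n(Z) = 1.380×1000 / 125.24 = 11.02 mol
n(J) = 4410 / 218.72 = 20.16 mol
n/ν for Z = 11.02/4 = 2.755
n/ν for J = 20.16/4 = 5.040
Smallest n/ν is Z → limiting reagent.
n(Q) = (2/4) × 11.02 = 5.510 mol
mass = 5.510 × 188.32 = 1038 g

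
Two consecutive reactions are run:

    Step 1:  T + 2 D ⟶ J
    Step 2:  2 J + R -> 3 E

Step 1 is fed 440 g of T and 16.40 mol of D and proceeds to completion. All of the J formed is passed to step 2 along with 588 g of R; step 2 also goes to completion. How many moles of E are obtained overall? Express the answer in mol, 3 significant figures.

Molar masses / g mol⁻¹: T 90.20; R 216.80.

7.32 mol

Step 1:
n(T) = 440.0 / 90.20 = 4.878 mol
n(D) = 16.40 mol
n/ν → T: 4.878, D: 8.200; T is limiting.
n(J) produced = (1/1) × 4.878 = 4.878 mol
Step 2:
n(J) available = 4.878 mol
n(R) = 588.0 / 216.80 = 2.712 mol
n/ν → J: 2.439, R: 2.712; J is limiting.
n(E) = (3/2) × 4.878 = 7.317 mol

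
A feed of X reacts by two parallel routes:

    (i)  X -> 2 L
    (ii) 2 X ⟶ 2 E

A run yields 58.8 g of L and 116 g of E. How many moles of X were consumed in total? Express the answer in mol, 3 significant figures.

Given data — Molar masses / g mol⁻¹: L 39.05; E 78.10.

n(L) = 58.8 / 39.05 = 1.506 mol
n(E) = 116 / 78.10 = 1.485 mol
n(X) via (i) = (1/2)×1.506 = 0.7530 mol
n(X) via (ii) = (2/2)×1.485 = 1.485 mol
total n(X) = 0.7530 + 1.485 = 2.238 mol

2.24 mol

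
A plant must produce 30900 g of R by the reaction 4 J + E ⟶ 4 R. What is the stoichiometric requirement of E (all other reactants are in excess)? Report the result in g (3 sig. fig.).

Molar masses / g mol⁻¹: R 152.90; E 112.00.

n(R) = 30900 / 152.90 = 202.1 mol
n(E) = (1/4) × 202.1 = 50.53 mol
mass = 50.53 × 112.00 = 5659 g

5660 g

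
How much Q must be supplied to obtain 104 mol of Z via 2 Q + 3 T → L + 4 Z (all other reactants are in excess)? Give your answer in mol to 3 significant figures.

52.0 mol

n(Z) = 104.0 mol
n(Q) = (2/4) × 104.0 = 52.00 mol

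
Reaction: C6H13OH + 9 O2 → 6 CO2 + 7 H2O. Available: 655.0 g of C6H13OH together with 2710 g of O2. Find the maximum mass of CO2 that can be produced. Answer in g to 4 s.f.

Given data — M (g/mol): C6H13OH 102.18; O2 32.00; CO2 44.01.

n(C6H13OH) = 655.0 / 102.18 = 6.410 mol
n(O2) = 2710 / 32.00 = 84.69 mol
n/ν for C6H13OH = 6.410/1 = 6.410
n/ν for O2 = 84.69/9 = 9.410
Smallest n/ν is C6H13OH → limiting reagent.
n(CO2) = (6/1) × 6.410 = 38.46 mol
mass = 38.46 × 44.01 = 1693 g

1693 g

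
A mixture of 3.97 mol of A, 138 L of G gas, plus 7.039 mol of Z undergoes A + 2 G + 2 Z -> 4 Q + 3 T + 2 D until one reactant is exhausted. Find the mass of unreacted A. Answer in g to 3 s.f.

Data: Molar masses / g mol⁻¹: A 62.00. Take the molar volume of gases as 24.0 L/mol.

67.9 g

n(A) = 3.970 mol
n(G) = 138.0 / 24.0 = 5.750 mol
n(Z) = 7.039 mol
n/ν → A: 3.970, G: 2.875, Z: 3.520; G is limiting.
A consumed = (1/2) × 5.750 = 2.875 mol
A remaining = 3.970 − 2.875 = 1.095 mol
mass = 1.095 × 62.00 = 67.89 g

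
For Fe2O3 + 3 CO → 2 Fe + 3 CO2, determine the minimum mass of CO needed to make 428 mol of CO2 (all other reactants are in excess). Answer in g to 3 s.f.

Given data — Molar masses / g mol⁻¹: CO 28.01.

n(CO2) = 428.0 mol
n(CO) = (3/3) × 428.0 = 428.0 mol
mass = 428.0 × 28.01 = 11990 g

12000 g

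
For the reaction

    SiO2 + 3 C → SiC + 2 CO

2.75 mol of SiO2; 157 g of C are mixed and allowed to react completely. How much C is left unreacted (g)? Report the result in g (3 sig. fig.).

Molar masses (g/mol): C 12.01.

n(SiO2) = 2.750 mol
n(C) = 157.0 / 12.01 = 13.07 mol
n/ν for SiO2 = 2.750/1 = 2.750
n/ν for C = 13.07/3 = 4.357
Smallest n/ν is SiO2 → limiting reagent.
C consumed = (3/1) × 2.750 = 8.250 mol
C remaining = 13.07 − 8.250 = 4.820 mol
mass = 4.820 × 12.01 = 57.89 g

57.9 g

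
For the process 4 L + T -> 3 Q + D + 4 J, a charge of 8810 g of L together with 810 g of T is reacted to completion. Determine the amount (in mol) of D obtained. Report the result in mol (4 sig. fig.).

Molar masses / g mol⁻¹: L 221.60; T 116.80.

6.935 mol

n(L) = 8810 / 221.60 = 39.76 mol
n(T) = 810.0 / 116.80 = 6.935 mol
n/ν → L: 9.940, T: 6.935; T is limiting.
n(D) = (1/1) × 6.935 = 6.935 mol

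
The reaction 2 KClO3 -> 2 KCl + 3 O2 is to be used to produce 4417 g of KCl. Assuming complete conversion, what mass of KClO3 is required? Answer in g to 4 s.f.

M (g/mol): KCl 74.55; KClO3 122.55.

n(KCl) = 4417 / 74.55 = 59.25 mol
n(KClO3) = (2/2) × 59.25 = 59.25 mol
mass = 59.25 × 122.55 = 7261 g

7261 g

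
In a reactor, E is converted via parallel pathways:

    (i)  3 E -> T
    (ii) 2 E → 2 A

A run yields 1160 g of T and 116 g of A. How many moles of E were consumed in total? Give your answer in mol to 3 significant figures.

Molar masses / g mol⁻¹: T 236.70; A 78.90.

16.2 mol

n(T) = 1160 / 236.70 = 4.901 mol
n(A) = 116 / 78.90 = 1.470 mol
n(E) via (i) = (3/1)×4.901 = 14.70 mol
n(E) via (ii) = (2/2)×1.470 = 1.470 mol
total n(E) = 14.70 + 1.470 = 16.17 mol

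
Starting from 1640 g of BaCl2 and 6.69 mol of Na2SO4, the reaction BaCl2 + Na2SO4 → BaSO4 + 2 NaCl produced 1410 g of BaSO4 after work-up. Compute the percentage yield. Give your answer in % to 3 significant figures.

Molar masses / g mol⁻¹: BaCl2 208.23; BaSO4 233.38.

90.3 %

n(BaCl2) = 1640 / 208.23 = 7.876 mol
n(Na2SO4) = 6.690 mol
n/ν → BaCl2: 7.876, Na2SO4: 6.690; Na2SO4 is limiting.
theoretical n(BaSO4) = (1/1) × 6.690 = 6.690 mol → 1561 g
% yield = 1410 / 1561 × 100 = 90.33 %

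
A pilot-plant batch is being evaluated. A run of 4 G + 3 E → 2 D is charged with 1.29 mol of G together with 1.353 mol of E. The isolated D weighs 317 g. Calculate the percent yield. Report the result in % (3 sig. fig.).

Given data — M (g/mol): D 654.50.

n(G) = 1.290 mol
n(E) = 1.353 mol
n/ν for G = 1.290/4 = 0.3225
n/ν for E = 1.353/3 = 0.4510
Smallest n/ν is G → limiting reagent.
theoretical n(D) = (2/4) × 1.290 = 0.6450 mol → 422.2 g
% yield = 317 / 422.2 × 100 = 75.08 %

75.1 %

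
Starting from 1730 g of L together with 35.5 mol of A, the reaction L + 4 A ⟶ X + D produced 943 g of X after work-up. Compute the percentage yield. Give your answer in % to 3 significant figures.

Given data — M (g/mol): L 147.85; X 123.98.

n(L) = 1730 / 147.85 = 11.70 mol
n(A) = 35.50 mol
n/ν for L = 11.70/1 = 11.70
n/ν for A = 35.50/4 = 8.875
Smallest n/ν is A → limiting reagent.
theoretical n(X) = (1/4) × 35.50 = 8.875 mol → 1100 g
% yield = 943 / 1100 × 100 = 85.73 %

85.7 %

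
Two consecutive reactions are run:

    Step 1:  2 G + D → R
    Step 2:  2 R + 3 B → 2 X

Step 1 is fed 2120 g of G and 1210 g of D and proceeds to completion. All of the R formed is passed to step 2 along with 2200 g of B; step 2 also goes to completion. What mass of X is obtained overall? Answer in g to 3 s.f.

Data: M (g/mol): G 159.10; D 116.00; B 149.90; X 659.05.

Step 1:
n(G) = 2120 / 159.10 = 13.32 mol
n(D) = 1210 / 116.00 = 10.43 mol
n/ν for G = 13.32/2 = 6.660
n/ν for D = 10.43/1 = 10.43
Smallest n/ν is G → limiting reagent.
n(R) produced = (1/2) × 13.32 = 6.660 mol
Step 2:
n(R) available = 6.660 mol
n(B) = 2200 / 149.90 = 14.68 mol
n/ν for R = 6.660/2 = 3.330
n/ν for B = 14.68/3 = 4.893
Smallest n/ν is R → limiting reagent.
n(X) = (2/2) × 6.660 = 6.660 mol
mass = 6.660 × 659.05 = 4389 g

4390 g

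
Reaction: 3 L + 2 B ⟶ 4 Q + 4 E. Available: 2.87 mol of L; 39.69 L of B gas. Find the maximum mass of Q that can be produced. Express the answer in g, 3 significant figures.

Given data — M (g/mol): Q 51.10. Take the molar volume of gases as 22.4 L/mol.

n(L) = 2.870 mol
n(B) = 39.69 / 22.4 = 1.772 mol
n/ν for L = 2.870/3 = 0.9567
n/ν for B = 1.772/2 = 0.8860
Smallest n/ν is B → limiting reagent.
n(Q) = (4/2) × 1.772 = 3.544 mol
mass = 3.544 × 51.10 = 181.1 g

181 g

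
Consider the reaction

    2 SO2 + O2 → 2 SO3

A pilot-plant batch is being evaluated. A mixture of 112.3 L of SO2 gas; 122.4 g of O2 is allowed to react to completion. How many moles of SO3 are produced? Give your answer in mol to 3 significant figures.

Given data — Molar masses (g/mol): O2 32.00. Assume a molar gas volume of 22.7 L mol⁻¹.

4.95 mol

n(SO2) = 112.3 / 22.7 = 4.947 mol
n(O2) = 122.4 / 32.00 = 3.825 mol
n/ν → SO2: 2.474, O2: 3.825; SO2 is limiting.
n(SO3) = (2/2) × 4.947 = 4.947 mol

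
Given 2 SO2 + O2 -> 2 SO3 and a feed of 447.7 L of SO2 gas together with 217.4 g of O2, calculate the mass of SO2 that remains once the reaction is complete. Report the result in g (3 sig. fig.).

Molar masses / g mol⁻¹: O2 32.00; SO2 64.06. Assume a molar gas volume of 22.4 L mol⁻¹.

n(SO2) = 447.7 / 22.4 = 19.99 mol
n(O2) = 217.4 / 32.00 = 6.794 mol
n/ν → SO2: 9.995, O2: 6.794; O2 is limiting.
SO2 consumed = (2/1) × 6.794 = 13.59 mol
SO2 remaining = 19.99 − 13.59 = 6.400 mol
mass = 6.400 × 64.06 = 410.0 g

410 g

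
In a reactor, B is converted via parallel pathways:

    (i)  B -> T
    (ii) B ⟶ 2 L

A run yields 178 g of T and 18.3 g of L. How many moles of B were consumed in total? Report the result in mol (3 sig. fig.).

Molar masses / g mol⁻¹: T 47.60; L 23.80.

4.12 mol

n(T) = 178 / 47.60 = 3.739 mol
n(L) = 18.3 / 23.80 = 0.7689 mol
n(B) via (i) = (1/1)×3.739 = 3.739 mol
n(B) via (ii) = (1/2)×0.7689 = 0.3845 mol
total n(B) = 3.739 + 0.3845 = 4.124 mol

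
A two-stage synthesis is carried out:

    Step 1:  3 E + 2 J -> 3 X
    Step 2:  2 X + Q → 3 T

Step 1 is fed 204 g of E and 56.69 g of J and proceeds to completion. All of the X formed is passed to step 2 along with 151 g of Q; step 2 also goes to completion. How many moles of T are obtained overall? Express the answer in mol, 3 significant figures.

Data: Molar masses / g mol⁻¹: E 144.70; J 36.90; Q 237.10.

Step 1:
n(E) = 204.0 / 144.70 = 1.410 mol
n(J) = 56.69 / 36.90 = 1.536 mol
n/ν for E = 1.410/3 = 0.4700
n/ν for J = 1.536/2 = 0.7680
Smallest n/ν is E → limiting reagent.
n(X) produced = (3/3) × 1.410 = 1.410 mol
Step 2:
n(X) available = 1.410 mol
n(Q) = 151.0 / 237.10 = 0.6369 mol
n/ν for X = 1.410/2 = 0.7050
n/ν for Q = 0.6369/1 = 0.6369
Smallest n/ν is Q → limiting reagent.
n(T) = (3/1) × 0.6369 = 1.911 mol

1.91 mol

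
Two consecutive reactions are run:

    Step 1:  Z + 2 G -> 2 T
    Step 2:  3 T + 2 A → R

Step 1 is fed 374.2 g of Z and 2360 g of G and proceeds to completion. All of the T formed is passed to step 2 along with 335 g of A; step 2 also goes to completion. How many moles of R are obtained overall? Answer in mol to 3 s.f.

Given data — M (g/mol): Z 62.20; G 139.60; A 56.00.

2.99 mol

Step 1:
n(Z) = 374.2 / 62.20 = 6.016 mol
n(G) = 2360 / 139.60 = 16.91 mol
n/ν for Z = 6.016/1 = 6.016
n/ν for G = 16.91/2 = 8.455
Smallest n/ν is Z → limiting reagent.
n(T) produced = (2/1) × 6.016 = 12.03 mol
Step 2:
n(T) available = 12.03 mol
n(A) = 335.0 / 56.00 = 5.982 mol
n/ν for T = 12.03/3 = 4.010
n/ν for A = 5.982/2 = 2.991
Smallest n/ν is A → limiting reagent.
n(R) = (1/2) × 5.982 = 2.991 mol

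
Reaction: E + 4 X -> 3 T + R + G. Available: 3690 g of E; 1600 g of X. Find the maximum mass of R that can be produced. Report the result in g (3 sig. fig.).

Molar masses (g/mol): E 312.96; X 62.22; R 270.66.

1740 g

n(E) = 3690 / 312.96 = 11.79 mol
n(X) = 1600 / 62.22 = 25.72 mol
n/ν for E = 11.79/1 = 11.79
n/ν for X = 25.72/4 = 6.430
Smallest n/ν is X → limiting reagent.
n(R) = (1/4) × 25.72 = 6.430 mol
mass = 6.430 × 270.66 = 1740 g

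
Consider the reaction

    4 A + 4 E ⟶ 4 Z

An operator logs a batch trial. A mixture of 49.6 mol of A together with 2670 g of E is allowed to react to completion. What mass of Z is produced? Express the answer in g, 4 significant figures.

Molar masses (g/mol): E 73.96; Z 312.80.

11290 g

n(A) = 49.60 mol
n(E) = 2670 / 73.96 = 36.10 mol
n/ν → A: 12.40, E: 9.025; E is limiting.
n(Z) = (4/4) × 36.10 = 36.10 mol
mass = 36.10 × 312.80 = 11290 g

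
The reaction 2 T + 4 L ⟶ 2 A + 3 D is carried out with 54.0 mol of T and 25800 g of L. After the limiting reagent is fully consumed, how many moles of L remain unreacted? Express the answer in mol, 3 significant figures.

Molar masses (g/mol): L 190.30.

27.6 mol

n(T) = 54.00 mol
n(L) = 25800 / 190.30 = 135.6 mol
n/ν for T = 54.00/2 = 27.00
n/ν for L = 135.6/4 = 33.90
Smallest n/ν is T → limiting reagent.
L consumed = (4/2) × 54.00 = 108.0 mol
L remaining = 135.6 − 108.0 = 27.60 mol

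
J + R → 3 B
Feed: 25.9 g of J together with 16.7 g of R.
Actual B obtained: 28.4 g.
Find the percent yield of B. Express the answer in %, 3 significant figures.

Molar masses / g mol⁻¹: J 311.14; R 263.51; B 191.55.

78.0 %

n(J) = 25.90 / 311.14 = 0.08324 mol
n(R) = 16.70 / 263.51 = 0.06338 mol
n/ν → J: 0.08324, R: 0.06338; R is limiting.
theoretical n(B) = (3/1) × 0.06338 = 0.1901 mol → 36.41 g
% yield = 28.4 / 36.41 × 100 = 78.00 %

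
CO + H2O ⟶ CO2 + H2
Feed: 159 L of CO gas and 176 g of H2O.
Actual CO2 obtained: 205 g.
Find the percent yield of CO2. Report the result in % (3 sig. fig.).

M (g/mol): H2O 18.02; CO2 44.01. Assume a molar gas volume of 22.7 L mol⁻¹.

n(CO) = 159.0 / 22.7 = 7.004 mol
n(H2O) = 176.0 / 18.02 = 9.767 mol
n/ν for CO = 7.004/1 = 7.004
n/ν for H2O = 9.767/1 = 9.767
Smallest n/ν is CO → limiting reagent.
theoretical n(CO2) = (1/1) × 7.004 = 7.004 mol → 308.2 g
% yield = 205 / 308.2 × 100 = 66.52 %

66.5 %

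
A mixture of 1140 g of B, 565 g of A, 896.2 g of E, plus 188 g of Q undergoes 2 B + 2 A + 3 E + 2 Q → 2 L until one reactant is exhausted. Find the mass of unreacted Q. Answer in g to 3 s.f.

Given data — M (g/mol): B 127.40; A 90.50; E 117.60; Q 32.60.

n(B) = 1140 / 127.40 = 8.948 mol
n(A) = 565.0 / 90.50 = 6.243 mol
n(E) = 896.2 / 117.60 = 7.621 mol
n(Q) = 188.0 / 32.60 = 5.767 mol
n/ν → B: 4.474, A: 3.122, E: 2.540, Q: 2.884; E is limiting.
Q consumed = (2/3) × 7.621 = 5.081 mol
Q remaining = 5.767 − 5.081 = 0.6860 mol
mass = 0.6860 × 32.60 = 22.36 g

22.4 g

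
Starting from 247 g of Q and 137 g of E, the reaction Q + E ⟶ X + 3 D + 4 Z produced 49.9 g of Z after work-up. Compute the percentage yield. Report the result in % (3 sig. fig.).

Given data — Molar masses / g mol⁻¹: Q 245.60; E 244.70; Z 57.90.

38.5 %

n(Q) = 247.0 / 245.60 = 1.006 mol
n(E) = 137.0 / 244.70 = 0.5599 mol
n/ν for Q = 1.006/1 = 1.006
n/ν for E = 0.5599/1 = 0.5599
Smallest n/ν is E → limiting reagent.
theoretical n(Z) = (4/1) × 0.5599 = 2.240 mol → 129.7 g
% yield = 49.9 / 129.7 × 100 = 38.47 %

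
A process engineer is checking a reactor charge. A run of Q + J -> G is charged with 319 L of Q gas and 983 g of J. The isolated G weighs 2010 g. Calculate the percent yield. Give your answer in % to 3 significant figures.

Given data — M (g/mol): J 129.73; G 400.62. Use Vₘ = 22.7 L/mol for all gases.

66.2 %

n(Q) = 319.0 / 22.7 = 14.05 mol
n(J) = 983.0 / 129.73 = 7.577 mol
n/ν for Q = 14.05/1 = 14.05
n/ν for J = 7.577/1 = 7.577
Smallest n/ν is J → limiting reagent.
theoretical n(G) = (1/1) × 7.577 = 7.577 mol → 3035 g
% yield = 2010 / 3035 × 100 = 66.23 %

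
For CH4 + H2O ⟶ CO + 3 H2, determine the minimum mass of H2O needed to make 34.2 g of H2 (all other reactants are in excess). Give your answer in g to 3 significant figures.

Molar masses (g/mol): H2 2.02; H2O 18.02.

102 g

n(H2) = 34.2 / 2.02 = 16.93 mol
n(H2O) = (1/3) × 16.93 = 5.643 mol
mass = 5.643 × 18.02 = 101.7 g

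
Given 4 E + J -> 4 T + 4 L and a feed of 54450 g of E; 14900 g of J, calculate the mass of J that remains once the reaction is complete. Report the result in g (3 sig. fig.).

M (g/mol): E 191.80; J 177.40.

n(E) = 54450 / 191.80 = 283.9 mol
n(J) = 14900 / 177.40 = 83.99 mol
n/ν for E = 283.9/4 = 70.98
n/ν for J = 83.99/1 = 83.99
Smallest n/ν is E → limiting reagent.
J consumed = (1/4) × 283.9 = 70.98 mol
J remaining = 83.99 − 70.98 = 13.01 mol
mass = 13.01 × 177.40 = 2308 g

2310 g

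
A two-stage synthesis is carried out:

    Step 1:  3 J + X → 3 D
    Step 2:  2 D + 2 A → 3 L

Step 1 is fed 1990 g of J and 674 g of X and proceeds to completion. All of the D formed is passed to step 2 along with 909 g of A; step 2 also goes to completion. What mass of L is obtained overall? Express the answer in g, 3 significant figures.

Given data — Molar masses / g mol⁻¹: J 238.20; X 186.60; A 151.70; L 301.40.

Step 1:
n(J) = 1990 / 238.20 = 8.354 mol
n(X) = 674.0 / 186.60 = 3.612 mol
n/ν for J = 8.354/3 = 2.785
n/ν for X = 3.612/1 = 3.612
Smallest n/ν is J → limiting reagent.
n(D) produced = (3/3) × 8.354 = 8.354 mol
Step 2:
n(D) available = 8.354 mol
n(A) = 909.0 / 151.70 = 5.992 mol
n/ν for D = 8.354/2 = 4.177
n/ν for A = 5.992/2 = 2.996
Smallest n/ν is A → limiting reagent.
n(L) = (3/2) × 5.992 = 8.988 mol
mass = 8.988 × 301.40 = 2709 g

2710 g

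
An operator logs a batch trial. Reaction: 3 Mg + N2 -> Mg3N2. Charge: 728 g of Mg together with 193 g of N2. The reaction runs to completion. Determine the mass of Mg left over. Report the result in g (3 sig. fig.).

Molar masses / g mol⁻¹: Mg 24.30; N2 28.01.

n(Mg) = 728.0 / 24.30 = 29.96 mol
n(N2) = 193.0 / 28.01 = 6.890 mol
n/ν → Mg: 9.987, N2: 6.890; N2 is limiting.
Mg consumed = (3/1) × 6.890 = 20.67 mol
Mg remaining = 29.96 − 20.67 = 9.290 mol
mass = 9.290 × 24.30 = 225.7 g

226 g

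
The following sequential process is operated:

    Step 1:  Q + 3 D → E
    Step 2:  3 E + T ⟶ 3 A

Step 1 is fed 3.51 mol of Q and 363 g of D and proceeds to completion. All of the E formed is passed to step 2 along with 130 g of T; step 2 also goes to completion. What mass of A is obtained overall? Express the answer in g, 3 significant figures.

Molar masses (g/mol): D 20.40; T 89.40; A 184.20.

647 g

Step 1:
n(Q) = 3.510 mol
n(D) = 363.0 / 20.40 = 17.79 mol
n/ν for Q = 3.510/1 = 3.510
n/ν for D = 17.79/3 = 5.930
Smallest n/ν is Q → limiting reagent.
n(E) produced = (1/1) × 3.510 = 3.510 mol
Step 2:
n(E) available = 3.510 mol
n(T) = 130.0 / 89.40 = 1.454 mol
n/ν for E = 3.510/3 = 1.170
n/ν for T = 1.454/1 = 1.454
Smallest n/ν is E → limiting reagent.
n(A) = (3/3) × 3.510 = 3.510 mol
mass = 3.510 × 184.20 = 646.5 g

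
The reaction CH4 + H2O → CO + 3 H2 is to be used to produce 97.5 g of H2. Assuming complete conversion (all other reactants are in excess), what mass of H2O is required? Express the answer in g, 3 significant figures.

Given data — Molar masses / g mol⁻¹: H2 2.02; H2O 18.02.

n(H2) = 97.5 / 2.02 = 48.27 mol
n(H2O) = (1/3) × 48.27 = 16.09 mol
mass = 16.09 × 18.02 = 289.9 g

290 g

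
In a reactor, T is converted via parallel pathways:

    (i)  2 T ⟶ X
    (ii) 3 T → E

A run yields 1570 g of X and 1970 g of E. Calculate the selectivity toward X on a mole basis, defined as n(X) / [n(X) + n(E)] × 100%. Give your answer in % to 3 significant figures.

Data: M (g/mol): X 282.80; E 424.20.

54.5 %

n(X) = 1570 / 282.80 = 5.552 mol
n(E) = 1970 / 424.20 = 4.644 mol
selectivity = 5.552/(5.552+4.644) × 100 = 54.45 %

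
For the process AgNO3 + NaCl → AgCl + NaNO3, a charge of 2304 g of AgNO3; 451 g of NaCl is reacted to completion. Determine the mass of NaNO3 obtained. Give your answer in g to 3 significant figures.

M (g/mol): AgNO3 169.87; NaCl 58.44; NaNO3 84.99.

656 g

n(AgNO3) = 2304 / 169.87 = 13.56 mol
n(NaCl) = 451.0 / 58.44 = 7.717 mol
n/ν → AgNO3: 13.56, NaCl: 7.717; NaCl is limiting.
n(NaNO3) = (1/1) × 7.717 = 7.717 mol
mass = 7.717 × 84.99 = 655.9 g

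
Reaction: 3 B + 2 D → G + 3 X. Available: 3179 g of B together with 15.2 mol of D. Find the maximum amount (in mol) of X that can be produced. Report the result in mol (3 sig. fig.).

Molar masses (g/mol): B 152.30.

20.9 mol

n(B) = 3179 / 152.30 = 20.87 mol
n(D) = 15.20 mol
n/ν → B: 6.957, D: 7.600; B is limiting.
n(X) = (3/3) × 20.87 = 20.87 mol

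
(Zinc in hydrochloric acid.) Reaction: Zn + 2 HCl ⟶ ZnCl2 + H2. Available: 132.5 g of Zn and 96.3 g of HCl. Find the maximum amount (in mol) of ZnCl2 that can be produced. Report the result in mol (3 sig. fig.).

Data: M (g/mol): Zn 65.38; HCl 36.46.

1.32 mol

n(Zn) = 132.5 / 65.38 = 2.027 mol
n(HCl) = 96.30 / 36.46 = 2.641 mol
n/ν for Zn = 2.027/1 = 2.027
n/ν for HCl = 2.641/2 = 1.321
Smallest n/ν is HCl → limiting reagent.
n(ZnCl2) = (1/2) × 2.641 = 1.321 mol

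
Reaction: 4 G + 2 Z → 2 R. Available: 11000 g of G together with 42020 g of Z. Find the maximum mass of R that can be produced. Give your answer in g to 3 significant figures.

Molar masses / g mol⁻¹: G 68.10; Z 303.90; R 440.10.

35500 g

n(G) = 11000 / 68.10 = 161.5 mol
n(Z) = 42020 / 303.90 = 138.3 mol
n/ν for G = 161.5/4 = 40.38
n/ν for Z = 138.3/2 = 69.15
Smallest n/ν is G → limiting reagent.
n(R) = (2/4) × 161.5 = 80.75 mol
mass = 80.75 × 440.10 = 35540 g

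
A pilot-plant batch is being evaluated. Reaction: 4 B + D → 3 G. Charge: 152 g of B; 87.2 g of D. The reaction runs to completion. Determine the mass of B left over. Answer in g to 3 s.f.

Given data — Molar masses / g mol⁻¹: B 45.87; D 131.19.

n(B) = 152.0 / 45.87 = 3.314 mol
n(D) = 87.20 / 131.19 = 0.6647 mol
n/ν → B: 0.8285, D: 0.6647; D is limiting.
B consumed = (4/1) × 0.6647 = 2.659 mol
B remaining = 3.314 − 2.659 = 0.6550 mol
mass = 0.6550 × 45.87 = 30.04 g

30.0 g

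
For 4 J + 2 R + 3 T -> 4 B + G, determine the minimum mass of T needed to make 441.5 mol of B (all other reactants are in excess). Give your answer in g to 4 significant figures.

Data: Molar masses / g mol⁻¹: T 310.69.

102900 g

n(B) = 441.5 mol
n(T) = (3/4) × 441.5 = 331.1 mol
mass = 331.1 × 310.69 = 102900 g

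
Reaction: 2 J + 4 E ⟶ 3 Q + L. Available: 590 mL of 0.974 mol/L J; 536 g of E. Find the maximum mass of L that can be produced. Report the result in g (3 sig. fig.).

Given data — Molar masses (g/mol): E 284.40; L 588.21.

n(J) = 0.974 × 590.0/1000 = 0.5747 mol
n(E) = 536.0 / 284.40 = 1.885 mol
n/ν for J = 0.5747/2 = 0.2874
n/ν for E = 1.885/4 = 0.4713
Smallest n/ν is J → limiting reagent.
n(L) = (1/2) × 0.5747 = 0.2874 mol
mass = 0.2874 × 588.21 = 169.1 g

169 g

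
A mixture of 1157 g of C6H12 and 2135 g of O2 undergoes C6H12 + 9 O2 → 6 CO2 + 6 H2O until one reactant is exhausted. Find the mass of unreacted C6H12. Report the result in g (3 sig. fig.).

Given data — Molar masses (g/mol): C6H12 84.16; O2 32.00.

533 g

n(C6H12) = 1157 / 84.16 = 13.75 mol
n(O2) = 2135 / 32.00 = 66.72 mol
n/ν for C6H12 = 13.75/1 = 13.75
n/ν for O2 = 66.72/9 = 7.413
Smallest n/ν is O2 → limiting reagent.
C6H12 consumed = (1/9) × 66.72 = 7.413 mol
C6H12 remaining = 13.75 − 7.413 = 6.337 mol
mass = 6.337 × 84.16 = 533.3 g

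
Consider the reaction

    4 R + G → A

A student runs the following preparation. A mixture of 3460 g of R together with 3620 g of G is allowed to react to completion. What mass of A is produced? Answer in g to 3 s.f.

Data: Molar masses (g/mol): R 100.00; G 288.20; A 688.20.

5950 g

n(R) = 3460 / 100.00 = 34.60 mol
n(G) = 3620 / 288.20 = 12.56 mol
n/ν for R = 34.60/4 = 8.650
n/ν for G = 12.56/1 = 12.56
Smallest n/ν is R → limiting reagent.
n(A) = (1/4) × 34.60 = 8.650 mol
mass = 8.650 × 688.20 = 5953 g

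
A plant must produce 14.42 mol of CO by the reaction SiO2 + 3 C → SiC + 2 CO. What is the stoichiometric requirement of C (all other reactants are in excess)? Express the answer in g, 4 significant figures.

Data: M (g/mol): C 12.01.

259.8 g

n(CO) = 14.42 mol
n(C) = (3/2) × 14.42 = 21.63 mol
mass = 21.63 × 12.01 = 259.8 g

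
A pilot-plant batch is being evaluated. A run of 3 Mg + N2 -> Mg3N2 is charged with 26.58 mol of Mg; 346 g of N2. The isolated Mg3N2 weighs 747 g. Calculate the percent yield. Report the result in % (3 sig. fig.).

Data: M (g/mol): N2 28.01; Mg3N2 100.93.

n(Mg) = 26.58 mol
n(N2) = 346.0 / 28.01 = 12.35 mol
n/ν for Mg = 26.58/3 = 8.860
n/ν for N2 = 12.35/1 = 12.35
Smallest n/ν is Mg → limiting reagent.
theoretical n(Mg3N2) = (1/3) × 26.58 = 8.860 mol → 894.2 g
% yield = 747 / 894.2 × 100 = 83.54 %

83.5 %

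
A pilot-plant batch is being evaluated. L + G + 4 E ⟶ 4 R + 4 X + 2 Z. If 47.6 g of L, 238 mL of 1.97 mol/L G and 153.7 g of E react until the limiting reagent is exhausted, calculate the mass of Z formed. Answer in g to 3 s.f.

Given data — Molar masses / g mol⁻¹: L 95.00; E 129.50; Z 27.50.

n(L) = 47.60 / 95.00 = 0.5011 mol
n(G) = 1.97 × 238.0/1000 = 0.4689 mol
n(E) = 153.7 / 129.50 = 1.187 mol
n/ν → L: 0.5011, G: 0.4689, E: 0.2968; E is limiting.
n(Z) = (2/4) × 1.187 = 0.5935 mol
mass = 0.5935 × 27.50 = 16.32 g

16.3 g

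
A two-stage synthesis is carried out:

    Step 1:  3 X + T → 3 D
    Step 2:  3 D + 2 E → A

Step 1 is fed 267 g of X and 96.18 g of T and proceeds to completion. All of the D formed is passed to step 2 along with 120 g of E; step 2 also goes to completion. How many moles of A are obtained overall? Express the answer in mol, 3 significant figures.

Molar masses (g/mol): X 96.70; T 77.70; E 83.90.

Step 1:
n(X) = 267.0 / 96.70 = 2.761 mol
n(T) = 96.18 / 77.70 = 1.238 mol
n/ν for X = 2.761/3 = 0.9203
n/ν for T = 1.238/1 = 1.238
Smallest n/ν is X → limiting reagent.
n(D) produced = (3/3) × 2.761 = 2.761 mol
Step 2:
n(D) available = 2.761 mol
n(E) = 120.0 / 83.90 = 1.430 mol
n/ν for D = 2.761/3 = 0.9203
n/ν for E = 1.430/2 = 0.7150
Smallest n/ν is E → limiting reagent.
n(A) = (1/2) × 1.430 = 0.7150 mol

0.715 mol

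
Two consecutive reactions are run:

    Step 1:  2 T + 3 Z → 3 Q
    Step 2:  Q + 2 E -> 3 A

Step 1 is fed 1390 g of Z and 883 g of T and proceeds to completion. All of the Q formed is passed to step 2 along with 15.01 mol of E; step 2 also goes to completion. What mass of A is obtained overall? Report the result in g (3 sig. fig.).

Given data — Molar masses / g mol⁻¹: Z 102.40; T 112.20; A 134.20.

3020 g

Step 1:
n(Z) = 1390 / 102.40 = 13.57 mol
n(T) = 883.0 / 112.20 = 7.870 mol
n/ν for Z = 13.57/3 = 4.523
n/ν for T = 7.870/2 = 3.935
Smallest n/ν is T → limiting reagent.
n(Q) produced = (3/2) × 7.870 = 11.81 mol
Step 2:
n(Q) available = 11.81 mol
n(E) = 15.01 mol
n/ν for Q = 11.81/1 = 11.81
n/ν for E = 15.01/2 = 7.505
Smallest n/ν is E → limiting reagent.
n(A) = (3/2) × 15.01 = 22.52 mol
mass = 22.52 × 134.20 = 3022 g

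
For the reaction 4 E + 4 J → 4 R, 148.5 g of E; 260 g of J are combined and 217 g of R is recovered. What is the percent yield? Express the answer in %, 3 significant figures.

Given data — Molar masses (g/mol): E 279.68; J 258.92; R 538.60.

n(E) = 148.5 / 279.68 = 0.5310 mol
n(J) = 260.0 / 258.92 = 1.004 mol
n/ν → E: 0.1328, J: 0.2510; E is limiting.
theoretical n(R) = (4/4) × 0.5310 = 0.5310 mol → 286.0 g
% yield = 217 / 286.0 × 100 = 75.87 %

75.9 %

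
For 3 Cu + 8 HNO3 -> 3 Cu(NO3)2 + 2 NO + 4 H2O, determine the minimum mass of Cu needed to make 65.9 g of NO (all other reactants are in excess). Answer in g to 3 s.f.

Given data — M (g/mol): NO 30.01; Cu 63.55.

209 g

n(NO) = 65.9 / 30.01 = 2.196 mol
n(Cu) = (3/2) × 2.196 = 3.294 mol
mass = 3.294 × 63.55 = 209.3 g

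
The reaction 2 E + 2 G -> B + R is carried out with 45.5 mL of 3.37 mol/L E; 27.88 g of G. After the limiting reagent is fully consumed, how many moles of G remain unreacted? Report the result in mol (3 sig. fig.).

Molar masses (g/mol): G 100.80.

0.123 mol

n(E) = 3.37 × 45.50/1000 = 0.1533 mol
n(G) = 27.88 / 100.80 = 0.2766 mol
n/ν → E: 0.07665, G: 0.1383; E is limiting.
G consumed = (2/2) × 0.1533 = 0.1533 mol
G remaining = 0.2766 − 0.1533 = 0.1233 mol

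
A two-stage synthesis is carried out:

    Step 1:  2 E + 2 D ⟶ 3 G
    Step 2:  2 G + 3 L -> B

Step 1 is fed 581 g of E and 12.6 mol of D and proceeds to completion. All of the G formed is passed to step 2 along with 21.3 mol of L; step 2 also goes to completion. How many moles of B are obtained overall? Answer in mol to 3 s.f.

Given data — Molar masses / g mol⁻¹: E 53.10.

Step 1:
n(E) = 581.0 / 53.10 = 10.94 mol
n(D) = 12.60 mol
n/ν → E: 5.470, D: 6.300; E is limiting.
n(G) produced = (3/2) × 10.94 = 16.41 mol
Step 2:
n(G) available = 16.41 mol
n(L) = 21.30 mol
n/ν → G: 8.205, L: 7.100; L is limiting.
n(B) = (1/3) × 21.30 = 7.100 mol

7.10 mol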